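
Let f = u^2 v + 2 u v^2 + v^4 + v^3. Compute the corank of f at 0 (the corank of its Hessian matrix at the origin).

2

Hessian at 0 has rank 0.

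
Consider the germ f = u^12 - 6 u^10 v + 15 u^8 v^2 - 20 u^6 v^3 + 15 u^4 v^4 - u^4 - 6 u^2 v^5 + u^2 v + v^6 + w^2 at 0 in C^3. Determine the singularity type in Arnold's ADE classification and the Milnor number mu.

Type D7, Milnor number mu = 7.

The Hessian of f at 0 is [[0, 0, 0], [0, 0, 0], [0, 0, 2]] with rank 1, so corank 2. A Groebner basis of the Jacobian ideal J(f) in C{u,v,w} is {u^2/6 + v^5, u^3, u*v, w}; counting standard monomials gives mu = 7. Corank 2; j^3 = u^2*v has shape L^2 M (L != M), so D-series; mu = 7 gives D_7.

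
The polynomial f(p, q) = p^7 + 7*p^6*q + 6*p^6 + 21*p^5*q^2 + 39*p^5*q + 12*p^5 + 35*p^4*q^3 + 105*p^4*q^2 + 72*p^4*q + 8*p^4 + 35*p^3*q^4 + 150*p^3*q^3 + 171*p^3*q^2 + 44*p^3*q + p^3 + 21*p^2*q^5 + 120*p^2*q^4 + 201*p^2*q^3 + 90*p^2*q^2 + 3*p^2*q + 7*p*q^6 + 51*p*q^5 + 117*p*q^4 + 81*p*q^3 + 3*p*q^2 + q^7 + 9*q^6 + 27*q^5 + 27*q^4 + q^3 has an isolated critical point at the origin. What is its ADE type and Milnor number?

The Hessian of f at 0 has rank 0. Corank 2; j^3 = (p + q)^3 is a perfect cube, so E-series; the 4-jet and mu = 7 give E_7.

Type E7, Milnor number mu = 7.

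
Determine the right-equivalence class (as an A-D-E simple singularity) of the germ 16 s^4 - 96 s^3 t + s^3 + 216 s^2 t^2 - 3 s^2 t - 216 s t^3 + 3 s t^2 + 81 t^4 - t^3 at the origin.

The Hessian of f at 0 is [[0, 0], [0, 0]] with rank 0, so corank 2. A Groebner basis of the Jacobian ideal J(f) in C{s,t} is {t^4, s*t^2 - 7*t^3/6, s^2 - 2*s*t + t^2}; counting standard monomials gives mu = 6. Corank 2; j^3 = (s - t)^3 is a perfect cube, so E-series; the 4-jet and mu = 6 give E_6.

E_6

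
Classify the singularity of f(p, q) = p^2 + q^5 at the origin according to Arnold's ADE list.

The Hessian of f at 0 is [[2, 0], [0, 0]] with rank 1, so corank 1. A Groebner basis of the Jacobian ideal J(f) in C{p,q} is {q^4, p}; counting standard monomials gives mu = 4. Corank 1: A-series; mu = 4 gives A_4.

A4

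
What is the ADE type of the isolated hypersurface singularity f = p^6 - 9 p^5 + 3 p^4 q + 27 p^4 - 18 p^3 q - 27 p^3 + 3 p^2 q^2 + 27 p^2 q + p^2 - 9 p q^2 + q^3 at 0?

A_2

The Hessian of f at 0 has rank 1. Corank 1: A-series; mu = 2 gives A_2.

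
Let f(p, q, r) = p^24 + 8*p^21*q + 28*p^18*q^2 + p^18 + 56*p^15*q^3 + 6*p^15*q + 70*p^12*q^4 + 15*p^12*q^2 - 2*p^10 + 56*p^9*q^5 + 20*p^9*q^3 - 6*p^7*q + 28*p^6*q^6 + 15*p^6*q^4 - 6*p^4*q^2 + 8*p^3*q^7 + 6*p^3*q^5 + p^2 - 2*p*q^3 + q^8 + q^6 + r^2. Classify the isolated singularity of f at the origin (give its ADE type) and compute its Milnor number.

The Hessian of f at 0 is [[2, 0, 0], [0, 0, 0], [0, 0, 2]] with rank 2, so corank 1. A Groebner basis of the Jacobian ideal J(f) in C{p,q,r} is {p^3, p^2*q, -p + q^3, r}; counting standard monomials gives mu = 7. Corank 1: A-series; mu = 7 gives A_7.

Type A7, Milnor number mu = 7.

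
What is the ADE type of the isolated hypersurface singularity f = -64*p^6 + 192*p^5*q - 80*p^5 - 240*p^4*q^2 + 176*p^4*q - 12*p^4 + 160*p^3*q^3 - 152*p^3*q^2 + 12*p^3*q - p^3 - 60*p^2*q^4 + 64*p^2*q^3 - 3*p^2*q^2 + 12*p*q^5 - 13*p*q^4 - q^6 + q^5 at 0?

The Hessian of f at 0 has rank 0. Corank 2; j^3 = -p^3 is a perfect cube, so E-series; the 5-jet and mu = 8 give E_8.

E_{8}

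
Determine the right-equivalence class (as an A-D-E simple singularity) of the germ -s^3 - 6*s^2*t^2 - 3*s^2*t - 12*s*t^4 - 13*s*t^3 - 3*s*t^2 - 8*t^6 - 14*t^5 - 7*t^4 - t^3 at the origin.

E_{7}

The Hessian of f at 0 is [[0, 0], [0, 0]] with rank 0, so corank 2. A Groebner basis of the Jacobian ideal J(f) in C{s,t} is {-s^2/4 - s*t/2 + t^4 - t^3/12 - t^2/4, s^3 + 5*s^2/4 + 5*s*t/2 + 17*t^3/12 + 5*t^2/4, s^2*t - 11*s^2/12 - 11*s*t/6 - 47*t^3/36 - 11*t^2/12, s^2/2 + s*t^2 + s*t + 7*t^3/6 + t^2/2}; counting standard monomials gives mu = 7. Corank 2; j^3 = -(s + t)^3 is a perfect cube, so E-series; the 4-jet and mu = 7 give E_7.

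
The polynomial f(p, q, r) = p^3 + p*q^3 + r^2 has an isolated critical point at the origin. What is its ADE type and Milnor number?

Type E_{7}, Milnor number mu = 7.

The Hessian of f at 0 is [[0, 0, 0], [0, 0, 0], [0, 0, 2]] with rank 1, so corank 2. A Groebner basis of the Jacobian ideal J(f) in C{p,q,r} is {p^3, p*q^2, 3*p^2 + q^3, r}; counting standard monomials gives mu = 7. Corank 2; j^3 = p^3 is a perfect cube, so E-series; the 4-jet and mu = 7 give E_7.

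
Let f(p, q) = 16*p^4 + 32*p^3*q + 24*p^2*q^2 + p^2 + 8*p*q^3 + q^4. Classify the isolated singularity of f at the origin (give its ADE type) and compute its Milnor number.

Type A_{3}, Milnor number mu = 3.

The Hessian of f at 0 is [[2, 0], [0, 0]] with rank 1, so corank 1. A Groebner basis of the Jacobian ideal J(f) in C{p,q} is {q^3, p}; counting standard monomials gives mu = 3. Corank 1: A-series; mu = 3 gives A_3.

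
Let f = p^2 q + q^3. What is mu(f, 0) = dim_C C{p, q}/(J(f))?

4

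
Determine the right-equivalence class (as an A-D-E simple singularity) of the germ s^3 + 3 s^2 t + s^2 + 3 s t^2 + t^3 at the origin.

A_2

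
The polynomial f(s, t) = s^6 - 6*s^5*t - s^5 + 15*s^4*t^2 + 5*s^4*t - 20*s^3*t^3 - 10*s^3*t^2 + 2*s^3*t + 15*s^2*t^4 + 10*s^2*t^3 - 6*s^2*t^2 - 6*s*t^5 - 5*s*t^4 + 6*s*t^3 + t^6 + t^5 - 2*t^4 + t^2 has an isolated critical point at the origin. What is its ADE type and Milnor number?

Type A_{4}, Milnor number mu = 4.

The Hessian of f at 0 is [[0, 0], [0, 2]] with rank 1, so corank 1. A Groebner basis of the Jacobian ideal J(f) in C{s,t} is {s^3 + t, s*t, t^2}; counting standard monomials gives mu = 4. Corank 1: A-series; mu = 4 gives A_4.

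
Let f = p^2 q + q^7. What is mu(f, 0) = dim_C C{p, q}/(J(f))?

8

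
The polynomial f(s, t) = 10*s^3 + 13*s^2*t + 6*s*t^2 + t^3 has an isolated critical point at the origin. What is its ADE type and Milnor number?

Type D_4, Milnor number mu = 4.

The Hessian of f at 0 is [[0, 0], [0, 0]] with rank 0, so corank 2. A Groebner basis of the Jacobian ideal J(f) in C{s,t} is {t^3, s^2 - 3*t^2/11, s*t + 6*t^2/11}; counting standard monomials gives mu = 4. Corank 2; j^3 = (2*s + t)*(5*s^2 + 4*s*t + t^2) splits into three distinct lines over C (the quadratic factor has nonzero discriminant), so D_4.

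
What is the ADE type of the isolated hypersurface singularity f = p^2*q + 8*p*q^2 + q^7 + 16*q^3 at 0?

D_8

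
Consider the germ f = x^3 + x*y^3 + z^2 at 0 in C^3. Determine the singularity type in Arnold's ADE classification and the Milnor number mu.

Type E7, Milnor number mu = 7.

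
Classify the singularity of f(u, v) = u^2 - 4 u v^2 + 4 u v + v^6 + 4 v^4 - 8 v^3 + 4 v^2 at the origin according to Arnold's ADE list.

A5

The Hessian of f at 0 has rank 1. Corank 1: A-series; mu = 5 gives A_5.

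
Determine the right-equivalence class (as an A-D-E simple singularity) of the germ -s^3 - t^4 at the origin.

E6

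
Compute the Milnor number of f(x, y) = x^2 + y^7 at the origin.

The Hessian of f at 0 has rank 1. Corank 1: A-series; mu = 6 gives A_6.

6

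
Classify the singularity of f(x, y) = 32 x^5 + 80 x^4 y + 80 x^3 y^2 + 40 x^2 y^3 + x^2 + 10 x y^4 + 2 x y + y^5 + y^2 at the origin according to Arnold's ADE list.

A_4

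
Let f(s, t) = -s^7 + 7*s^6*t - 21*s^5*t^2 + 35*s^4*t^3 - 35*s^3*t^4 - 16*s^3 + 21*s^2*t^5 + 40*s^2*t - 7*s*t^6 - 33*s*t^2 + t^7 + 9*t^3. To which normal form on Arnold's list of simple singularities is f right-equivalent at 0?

The Hessian of f at 0 has rank 0. Corank 2; j^3 = -(s - t)*(4*s - 3*t)^2 has shape L^2 M (L != M), so D-series; mu = 8 gives D_8.

D_8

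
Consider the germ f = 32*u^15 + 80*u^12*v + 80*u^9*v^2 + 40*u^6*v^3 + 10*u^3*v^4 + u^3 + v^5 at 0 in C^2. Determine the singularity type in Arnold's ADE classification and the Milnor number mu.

Type E_{8}, Milnor number mu = 8.

The Hessian of f at 0 has rank 0. Corank 2; j^3 = u^3 is a perfect cube, so E-series; the 5-jet and mu = 8 give E_8.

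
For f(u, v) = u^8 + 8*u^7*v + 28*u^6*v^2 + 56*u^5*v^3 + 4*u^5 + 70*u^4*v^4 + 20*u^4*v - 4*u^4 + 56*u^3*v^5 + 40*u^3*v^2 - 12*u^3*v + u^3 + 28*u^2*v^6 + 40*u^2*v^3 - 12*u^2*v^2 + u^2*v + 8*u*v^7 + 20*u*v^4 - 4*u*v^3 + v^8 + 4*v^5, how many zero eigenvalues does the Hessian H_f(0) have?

The Hessian at 0 is [[0, 0], [0, 0]] of rank 0; hence corank 2.

2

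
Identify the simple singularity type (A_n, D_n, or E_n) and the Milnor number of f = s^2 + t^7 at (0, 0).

Type A_6, Milnor number mu = 6.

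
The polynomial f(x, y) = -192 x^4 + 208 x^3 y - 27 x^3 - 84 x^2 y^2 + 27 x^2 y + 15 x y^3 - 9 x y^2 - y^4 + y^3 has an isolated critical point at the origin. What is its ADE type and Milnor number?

Type E_7, Milnor number mu = 7.

The Hessian of f at 0 is [[0, 0], [0, 0]] with rank 0, so corank 2. A Groebner basis of the Jacobian ideal J(f) in C{x,y} is {19683*x^2/16 - 6561*x*y/8 + y^4 + 27*y^3/16 + 2187*y^2/16, x^3 + 189*x^2/16 - 63*x*y/8 - y^3/48 + 21*y^2/16, x^2*y + 405*x^2/16 - 135*x*y/8 - 11*y^3/144 + 45*y^2/16, 81*x^2/2 + x*y^2 - 27*x*y - 5*y^3/18 + 9*y^2/2}; counting standard monomials gives mu = 7. Corank 2; j^3 = -(3*x - y)^3 is a perfect cube, so E-series; the 4-jet and mu = 7 give E_7.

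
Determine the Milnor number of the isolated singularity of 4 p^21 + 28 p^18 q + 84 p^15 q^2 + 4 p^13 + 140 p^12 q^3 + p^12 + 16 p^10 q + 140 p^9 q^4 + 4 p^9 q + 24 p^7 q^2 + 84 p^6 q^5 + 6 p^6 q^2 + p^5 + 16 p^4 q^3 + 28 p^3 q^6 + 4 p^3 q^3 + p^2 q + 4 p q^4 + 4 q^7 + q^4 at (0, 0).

The Hessian of f at 0 has rank 0. Corank 2; j^3 = p^2*q has shape L^2 M (L != M), so D-series; mu = 5 gives D_5.

5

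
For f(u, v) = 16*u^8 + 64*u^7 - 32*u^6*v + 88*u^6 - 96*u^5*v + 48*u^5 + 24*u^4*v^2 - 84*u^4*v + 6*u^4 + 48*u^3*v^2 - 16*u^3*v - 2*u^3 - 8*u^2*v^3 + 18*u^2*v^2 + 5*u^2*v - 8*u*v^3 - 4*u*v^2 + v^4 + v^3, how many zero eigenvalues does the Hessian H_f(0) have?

2

Hessian at 0 has rank 0.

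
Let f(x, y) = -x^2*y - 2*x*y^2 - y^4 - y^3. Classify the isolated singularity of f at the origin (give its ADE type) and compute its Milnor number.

Type D_5, Milnor number mu = 5.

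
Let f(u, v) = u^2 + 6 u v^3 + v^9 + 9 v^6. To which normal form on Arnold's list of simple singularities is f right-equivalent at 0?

A_{8}

The Hessian of f at 0 is [[2, 0], [0, 0]] with rank 1, so corank 1. A Groebner basis of the Jacobian ideal J(f) in C{u,v} is {u^2*v^2, u^3, u/3 + v^3}; counting standard monomials gives mu = 8. Corank 1: A-series; mu = 8 gives A_8.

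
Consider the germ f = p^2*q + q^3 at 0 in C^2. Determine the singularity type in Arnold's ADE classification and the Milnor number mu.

The Hessian of f at 0 has rank 0. Corank 2; j^3 = q*(p^2 + q^2) splits into three distinct lines over C (the quadratic factor has nonzero discriminant), so D_4.

Type D4, Milnor number mu = 4.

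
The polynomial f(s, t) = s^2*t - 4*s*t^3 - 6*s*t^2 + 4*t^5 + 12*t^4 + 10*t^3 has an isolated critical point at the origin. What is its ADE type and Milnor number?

The Hessian of f at 0 has rank 0. Corank 2; j^3 = t*(s^2 - 6*s*t + 10*t^2) splits into three distinct lines over C (the quadratic factor has nonzero discriminant), so D_4.

Type D_{4}, Milnor number mu = 4.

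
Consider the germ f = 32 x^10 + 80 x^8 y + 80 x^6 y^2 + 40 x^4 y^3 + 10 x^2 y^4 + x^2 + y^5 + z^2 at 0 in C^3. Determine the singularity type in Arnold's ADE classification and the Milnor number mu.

Type A_{4}, Milnor number mu = 4.

The Hessian of f at 0 has rank 2. Corank 1: A-series; mu = 4 gives A_4.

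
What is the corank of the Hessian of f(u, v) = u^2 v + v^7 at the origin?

2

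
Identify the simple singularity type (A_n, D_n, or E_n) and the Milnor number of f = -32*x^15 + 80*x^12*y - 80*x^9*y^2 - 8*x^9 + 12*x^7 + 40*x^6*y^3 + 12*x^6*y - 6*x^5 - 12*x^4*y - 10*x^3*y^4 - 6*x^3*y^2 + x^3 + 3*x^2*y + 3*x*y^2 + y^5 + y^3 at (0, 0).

Type E_8, Milnor number mu = 8.

The Hessian of f at 0 is [[0, 0], [0, 0]] with rank 0, so corank 2. A Groebner basis of the Jacobian ideal J(f) in C{x,y} is {x^2/4 + x*y^3 + x*y/2 + y^2/4, y^4, x^3 - 3*x*y^2 - 2*y^3, x^2*y + 2*x*y^2 + y^3}; counting standard monomials gives mu = 8. Corank 2; j^3 = (x + y)^3 is a perfect cube, so E-series; the 5-jet and mu = 8 give E_8.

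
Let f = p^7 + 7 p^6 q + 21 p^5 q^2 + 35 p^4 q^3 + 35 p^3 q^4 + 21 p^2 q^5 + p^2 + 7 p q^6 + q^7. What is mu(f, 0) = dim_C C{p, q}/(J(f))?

6

The Hessian of f at 0 has rank 1. Corank 1: A-series; mu = 6 gives A_6.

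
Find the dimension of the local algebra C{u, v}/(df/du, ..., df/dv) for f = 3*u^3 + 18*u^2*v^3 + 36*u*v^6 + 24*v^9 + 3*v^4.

6

The Hessian of f at 0 is [[0, 0], [0, 0]] with rank 0, so corank 2. A Groebner basis of the Jacobian ideal J(f) in C{u,v} is {v^3, u^2}; counting standard monomials gives mu = 6. Corank 2; j^3 = 3*u^3 is a perfect cube, so E-series; the 4-jet and mu = 6 give E_6.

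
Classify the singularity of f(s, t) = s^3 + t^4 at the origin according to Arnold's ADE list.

The Hessian of f at 0 has rank 0. Corank 2; j^3 = s^3 is a perfect cube, so E-series; the 4-jet and mu = 6 give E_6.

E_6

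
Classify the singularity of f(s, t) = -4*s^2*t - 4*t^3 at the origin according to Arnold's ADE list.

D_{4}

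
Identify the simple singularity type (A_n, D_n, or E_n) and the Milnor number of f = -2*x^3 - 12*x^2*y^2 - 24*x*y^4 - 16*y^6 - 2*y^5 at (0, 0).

Type E_{8}, Milnor number mu = 8.

The Hessian of f at 0 has rank 0. Corank 2; j^3 = -2*x^3 is a perfect cube, so E-series; the 5-jet and mu = 8 give E_8.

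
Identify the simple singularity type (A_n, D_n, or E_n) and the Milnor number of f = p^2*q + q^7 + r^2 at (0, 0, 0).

Type D_8, Milnor number mu = 8.

The Hessian of f at 0 has rank 1. Corank 2; j^3 = p^2*q has shape L^2 M (L != M), so D-series; mu = 8 gives D_8.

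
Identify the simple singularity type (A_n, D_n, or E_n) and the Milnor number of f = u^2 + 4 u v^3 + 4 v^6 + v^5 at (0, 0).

The Hessian of f at 0 has rank 1. Corank 1: A-series; mu = 4 gives A_4.

Type A_{4}, Milnor number mu = 4.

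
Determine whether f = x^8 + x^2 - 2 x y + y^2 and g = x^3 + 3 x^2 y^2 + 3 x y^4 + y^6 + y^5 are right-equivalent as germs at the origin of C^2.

No.

The Hessian of f at 0 has rank 1. Corank 1: A-series; mu = 7 gives A_7. The Hessian of g at 0 has rank 0. Corank 2; j^3 = x^3 is a perfect cube, so E-series; the 5-jet and mu = 8 give E_8. f is A_7 but g is E_8, hence not right-equivalent.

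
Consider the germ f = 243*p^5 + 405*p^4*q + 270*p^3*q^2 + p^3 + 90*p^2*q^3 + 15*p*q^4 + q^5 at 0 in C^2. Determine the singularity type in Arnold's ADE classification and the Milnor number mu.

The Hessian of f at 0 is [[0, 0], [0, 0]] with rank 0, so corank 2. A Groebner basis of the Jacobian ideal J(f) in C{p,q} is {q^5, p*q^3 + q^4/12, p^2}; counting standard monomials gives mu = 8. Corank 2; j^3 = p^3 is a perfect cube, so E-series; the 5-jet and mu = 8 give E_8.

Type E8, Milnor number mu = 8.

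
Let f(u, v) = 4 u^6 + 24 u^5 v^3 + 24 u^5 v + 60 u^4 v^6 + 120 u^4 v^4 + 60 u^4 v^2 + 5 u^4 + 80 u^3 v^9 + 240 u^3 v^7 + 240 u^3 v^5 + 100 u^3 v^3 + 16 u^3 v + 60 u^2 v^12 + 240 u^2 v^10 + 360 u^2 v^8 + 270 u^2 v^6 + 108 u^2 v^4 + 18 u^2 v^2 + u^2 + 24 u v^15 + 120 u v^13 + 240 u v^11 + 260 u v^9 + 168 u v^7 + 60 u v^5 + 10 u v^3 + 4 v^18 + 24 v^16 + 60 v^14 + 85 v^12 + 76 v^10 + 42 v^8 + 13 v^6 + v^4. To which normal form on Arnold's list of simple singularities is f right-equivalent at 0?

The Hessian of f at 0 is [[2, 0], [0, 0]] with rank 1, so corank 1. A Groebner basis of the Jacobian ideal J(f) in C{u,v} is {v^3, u}; counting standard monomials gives mu = 3. Corank 1: A-series; mu = 3 gives A_3.

A_3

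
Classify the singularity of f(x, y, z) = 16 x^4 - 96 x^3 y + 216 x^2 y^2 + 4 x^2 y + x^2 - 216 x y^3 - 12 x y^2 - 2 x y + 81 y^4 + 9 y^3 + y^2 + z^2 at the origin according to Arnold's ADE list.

A_{2}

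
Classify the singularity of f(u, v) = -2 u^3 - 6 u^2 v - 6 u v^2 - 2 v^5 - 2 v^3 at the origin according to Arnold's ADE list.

E8

The Hessian of f at 0 is [[0, 0], [0, 0]] with rank 0, so corank 2. A Groebner basis of the Jacobian ideal J(f) in C{u,v} is {v^4, u^2 + 2*u*v + v^2}; counting standard monomials gives mu = 8. Corank 2; j^3 = -2*(u + v)^3 is a perfect cube, so E-series; the 5-jet and mu = 8 give E_8.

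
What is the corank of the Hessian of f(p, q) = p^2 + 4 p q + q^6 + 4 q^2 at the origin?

Hessian at 0 has rank 1.

1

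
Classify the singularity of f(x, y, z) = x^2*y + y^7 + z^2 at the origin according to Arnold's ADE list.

D8

The Hessian of f at 0 has rank 1. Corank 2; j^3 = x^2*y has shape L^2 M (L != M), so D-series; mu = 8 gives D_8.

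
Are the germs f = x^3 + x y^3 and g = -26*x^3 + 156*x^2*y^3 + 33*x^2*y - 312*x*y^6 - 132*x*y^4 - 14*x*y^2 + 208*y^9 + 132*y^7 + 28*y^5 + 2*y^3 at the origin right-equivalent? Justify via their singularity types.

No.

The Hessian of f at 0 is [[0, 0], [0, 0]] with rank 0, so corank 2. A Groebner basis of the Jacobian ideal J(f) in C{x,y} is {x^3, x*y^2, 3*x^2 + y^3}; counting standard monomials gives mu = 7. Corank 2; j^3 = x^3 is a perfect cube, so E-series; the 4-jet and mu = 7 give E_7. The Hessian of g at 0 is [[0, 0], [0, 0]] with rank 0, so corank 2. A Groebner basis of the Jacobian ideal J(g) in C{x,y} is {y^3, x^2 - 2*y^2/3, x*y - y^2}; counting standard monomials gives mu = 4. Corank 2; j^3 = -(2*x - y)*(13*x^2 - 10*x*y + 2*y^2) splits into three distinct lines over C (the quadratic factor has nonzero discriminant), so D_4. f is E_7 but g is D_4, hence not right-equivalent.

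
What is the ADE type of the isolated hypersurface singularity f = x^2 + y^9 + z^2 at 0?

The Hessian of f at 0 is [[2, 0, 0], [0, 0, 0], [0, 0, 2]] with rank 2, so corank 1. A Groebner basis of the Jacobian ideal J(f) in C{x,y,z} is {y^8, x, z}; counting standard monomials gives mu = 8. Corank 1: A-series; mu = 8 gives A_8.

A8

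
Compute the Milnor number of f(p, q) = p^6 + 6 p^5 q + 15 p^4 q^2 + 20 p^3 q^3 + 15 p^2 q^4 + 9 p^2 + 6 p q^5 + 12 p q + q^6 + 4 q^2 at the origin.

The Hessian of f at 0 has rank 1. Corank 1: A-series; mu = 5 gives A_5.

5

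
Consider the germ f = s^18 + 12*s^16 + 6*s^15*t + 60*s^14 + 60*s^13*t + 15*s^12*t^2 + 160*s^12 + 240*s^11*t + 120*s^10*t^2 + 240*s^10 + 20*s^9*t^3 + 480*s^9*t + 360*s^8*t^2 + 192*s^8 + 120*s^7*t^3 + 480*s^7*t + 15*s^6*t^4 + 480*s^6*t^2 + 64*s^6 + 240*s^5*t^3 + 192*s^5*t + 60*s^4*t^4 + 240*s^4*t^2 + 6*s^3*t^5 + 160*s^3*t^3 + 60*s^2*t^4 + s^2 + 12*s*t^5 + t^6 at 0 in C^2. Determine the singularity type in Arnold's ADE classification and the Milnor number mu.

Type A_{5}, Milnor number mu = 5.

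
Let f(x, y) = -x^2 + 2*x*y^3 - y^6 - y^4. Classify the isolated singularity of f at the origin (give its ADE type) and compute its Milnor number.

The Hessian of f at 0 is [[-2, 0], [0, 0]] with rank 1, so corank 1. A Groebner basis of the Jacobian ideal J(f) in C{x,y} is {y^3, x}; counting standard monomials gives mu = 3. Corank 1: A-series; mu = 3 gives A_3.

Type A3, Milnor number mu = 3.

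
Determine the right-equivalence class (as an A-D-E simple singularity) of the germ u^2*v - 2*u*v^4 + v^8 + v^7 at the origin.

D_9

The Hessian of f at 0 has rank 0. Corank 2; j^3 = u^2*v has shape L^2 M (L != M), so D-series; mu = 9 gives D_9.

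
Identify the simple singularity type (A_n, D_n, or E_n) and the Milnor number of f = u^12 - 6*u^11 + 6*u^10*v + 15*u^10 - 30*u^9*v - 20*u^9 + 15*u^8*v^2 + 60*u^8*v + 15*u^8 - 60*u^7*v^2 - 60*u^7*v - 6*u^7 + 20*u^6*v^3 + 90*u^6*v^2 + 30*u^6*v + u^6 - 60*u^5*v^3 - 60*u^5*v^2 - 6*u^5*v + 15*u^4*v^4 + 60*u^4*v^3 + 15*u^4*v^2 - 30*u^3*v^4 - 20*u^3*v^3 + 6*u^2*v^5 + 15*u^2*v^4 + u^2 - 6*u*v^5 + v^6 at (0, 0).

Type A5, Milnor number mu = 5.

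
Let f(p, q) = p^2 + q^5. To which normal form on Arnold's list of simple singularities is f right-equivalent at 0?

A_{4}

The Hessian of f at 0 is [[2, 0], [0, 0]] with rank 1, so corank 1. A Groebner basis of the Jacobian ideal J(f) in C{p,q} is {q^4, p}; counting standard monomials gives mu = 4. Corank 1: A-series; mu = 4 gives A_4.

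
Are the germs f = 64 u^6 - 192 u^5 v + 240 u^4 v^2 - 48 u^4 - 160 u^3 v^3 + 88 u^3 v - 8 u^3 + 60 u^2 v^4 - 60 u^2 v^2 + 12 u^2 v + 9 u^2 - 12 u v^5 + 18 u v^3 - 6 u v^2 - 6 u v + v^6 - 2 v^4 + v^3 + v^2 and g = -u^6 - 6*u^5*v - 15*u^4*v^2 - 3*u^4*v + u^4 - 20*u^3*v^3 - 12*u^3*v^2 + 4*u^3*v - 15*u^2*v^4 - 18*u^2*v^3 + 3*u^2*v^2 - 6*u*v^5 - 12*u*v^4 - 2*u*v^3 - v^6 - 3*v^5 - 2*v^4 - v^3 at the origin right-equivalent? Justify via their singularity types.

The Hessian of f at 0 has rank 1. Corank 1: A-series; mu = 2 gives A_2. The Hessian of g at 0 has rank 0. Corank 2; j^3 = -v^3 is a perfect cube, so E-series; the 4-jet and mu = 6 give E_6. f is A_2 but g is E_6, hence not right-equivalent.

No.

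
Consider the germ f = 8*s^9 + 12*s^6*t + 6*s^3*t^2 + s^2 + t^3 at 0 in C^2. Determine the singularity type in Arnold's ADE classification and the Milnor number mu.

Type A2, Milnor number mu = 2.

The Hessian of f at 0 has rank 1. Corank 1: A-series; mu = 2 gives A_2.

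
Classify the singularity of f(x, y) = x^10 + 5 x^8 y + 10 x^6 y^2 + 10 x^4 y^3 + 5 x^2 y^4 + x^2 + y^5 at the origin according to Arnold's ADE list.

A_{4}

The Hessian of f at 0 has rank 1. Corank 1: A-series; mu = 4 gives A_4.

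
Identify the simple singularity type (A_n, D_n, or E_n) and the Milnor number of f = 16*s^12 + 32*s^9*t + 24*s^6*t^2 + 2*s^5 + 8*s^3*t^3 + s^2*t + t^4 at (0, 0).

Type D_5, Milnor number mu = 5.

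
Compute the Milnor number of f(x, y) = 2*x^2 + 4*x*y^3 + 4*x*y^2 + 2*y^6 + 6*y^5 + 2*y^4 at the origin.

The Hessian of f at 0 has rank 1. Corank 1: A-series; mu = 4 gives A_4.

4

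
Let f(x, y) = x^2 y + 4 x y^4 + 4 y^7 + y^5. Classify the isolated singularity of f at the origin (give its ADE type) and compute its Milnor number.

Type D6, Milnor number mu = 6.

The Hessian of f at 0 is [[0, 0], [0, 0]] with rank 0, so corank 2. A Groebner basis of the Jacobian ideal J(f) in C{x,y} is {x*y/2 + y^4, x*y^2, x^2 - 5*x*y/2}; counting standard monomials gives mu = 6. Corank 2; j^3 = x^2*y has shape L^2 M (L != M), so D-series; mu = 6 gives D_6.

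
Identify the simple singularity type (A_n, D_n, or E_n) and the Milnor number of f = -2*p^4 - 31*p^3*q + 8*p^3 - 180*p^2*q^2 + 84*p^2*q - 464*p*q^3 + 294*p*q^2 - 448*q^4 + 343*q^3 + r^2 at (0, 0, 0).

The Hessian of f at 0 is [[0, 0, 0], [0, 0, 0], [0, 0, 2]] with rank 1, so corank 2. A Groebner basis of the Jacobian ideal J(f) in C{p,q,r} is {768*p^2 + 5376*p*q + q^4 - 8*q^3 + 9408*q^2, p^3 - 1260*p^2 - 8820*p*q + 56*q^3 - 15435*q^2, p^2*q + 232*p^2 + 1624*p*q - 44*q^3/3 + 2842*q^2, -32*p^2 + p*q^2 - 224*p*q + 23*q^3/6 - 392*q^2, r}; counting standard monomials gives mu = 7. Corank 2; j^3 = (2*p + 7*q)^3 is a perfect cube, so E-series; the 4-jet and mu = 7 give E_7.

Type E7, Milnor number mu = 7.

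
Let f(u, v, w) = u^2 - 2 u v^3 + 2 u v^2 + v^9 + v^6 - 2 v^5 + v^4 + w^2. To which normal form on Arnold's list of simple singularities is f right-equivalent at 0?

A8

The Hessian of f at 0 has rank 2. Corank 1: A-series; mu = 8 gives A_8.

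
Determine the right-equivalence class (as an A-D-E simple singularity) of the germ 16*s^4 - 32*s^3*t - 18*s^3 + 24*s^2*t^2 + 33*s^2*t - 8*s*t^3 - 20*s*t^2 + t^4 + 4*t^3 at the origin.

The Hessian of f at 0 has rank 0. Corank 2; j^3 = -(2*s - t)*(3*s - 2*t)^2 has shape L^2 M (L != M), so D-series; mu = 5 gives D_5.

D_5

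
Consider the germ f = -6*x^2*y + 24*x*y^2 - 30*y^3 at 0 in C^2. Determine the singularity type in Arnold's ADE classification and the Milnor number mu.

Type D4, Milnor number mu = 4.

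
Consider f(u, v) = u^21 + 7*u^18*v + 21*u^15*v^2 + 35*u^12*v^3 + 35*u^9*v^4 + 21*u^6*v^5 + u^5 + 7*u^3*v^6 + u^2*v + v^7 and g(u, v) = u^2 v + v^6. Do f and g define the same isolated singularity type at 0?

No.

The Hessian of f at 0 has rank 0. Corank 2; j^3 = u^2*v has shape L^2 M (L != M), so D-series; mu = 8 gives D_8. The Hessian of g at 0 has rank 0. Corank 2; j^3 = u^2*v has shape L^2 M (L != M), so D-series; mu = 7 gives D_7. f is D_8 but g is D_7, hence not right-equivalent.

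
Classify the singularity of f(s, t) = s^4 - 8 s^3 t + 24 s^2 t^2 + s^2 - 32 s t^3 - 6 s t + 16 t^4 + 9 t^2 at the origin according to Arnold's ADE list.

A_{3}

The Hessian of f at 0 is [[2, -6], [-6, 18]] with rank 1, so corank 1. A Groebner basis of the Jacobian ideal J(f) in C{s,t} is {t^3, s - 3*t}; counting standard monomials gives mu = 3. Corank 1: A-series; mu = 3 gives A_3.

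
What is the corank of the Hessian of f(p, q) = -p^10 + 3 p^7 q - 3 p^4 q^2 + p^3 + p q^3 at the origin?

2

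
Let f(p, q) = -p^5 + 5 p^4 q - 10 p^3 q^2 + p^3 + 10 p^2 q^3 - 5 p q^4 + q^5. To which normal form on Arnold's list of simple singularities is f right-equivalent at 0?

E_8

The Hessian of f at 0 has rank 0. Corank 2; j^3 = p^3 is a perfect cube, so E-series; the 5-jet and mu = 8 give E_8.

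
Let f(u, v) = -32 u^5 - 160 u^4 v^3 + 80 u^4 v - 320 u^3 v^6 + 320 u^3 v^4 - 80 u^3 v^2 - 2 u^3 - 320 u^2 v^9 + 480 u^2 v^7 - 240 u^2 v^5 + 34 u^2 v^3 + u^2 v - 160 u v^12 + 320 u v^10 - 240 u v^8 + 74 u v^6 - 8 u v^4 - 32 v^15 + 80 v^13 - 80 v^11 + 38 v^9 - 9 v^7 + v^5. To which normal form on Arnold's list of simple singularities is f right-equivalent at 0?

D6

The Hessian of f at 0 has rank 0. Corank 2; j^3 = -u^2*(2*u - v) has shape L^2 M (L != M), so D-series; mu = 6 gives D_6.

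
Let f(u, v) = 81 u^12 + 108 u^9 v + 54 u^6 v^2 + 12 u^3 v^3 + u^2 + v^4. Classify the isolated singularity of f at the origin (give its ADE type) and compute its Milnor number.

The Hessian of f at 0 has rank 1. Corank 1: A-series; mu = 3 gives A_3.

Type A_3, Milnor number mu = 3.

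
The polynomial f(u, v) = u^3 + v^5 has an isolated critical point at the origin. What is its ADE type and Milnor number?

Type E_8, Milnor number mu = 8.

The Hessian of f at 0 has rank 0. Corank 2; j^3 = u^3 is a perfect cube, so E-series; the 5-jet and mu = 8 give E_8.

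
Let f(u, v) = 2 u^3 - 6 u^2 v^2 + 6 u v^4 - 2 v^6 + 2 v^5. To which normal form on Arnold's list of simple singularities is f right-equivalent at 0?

E_8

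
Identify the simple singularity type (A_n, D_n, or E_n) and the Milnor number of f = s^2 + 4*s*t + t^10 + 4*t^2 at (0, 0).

The Hessian of f at 0 is [[2, 4], [4, 8]] with rank 1, so corank 1. A Groebner basis of the Jacobian ideal J(f) in C{s,t} is {t^9, s + 2*t}; counting standard monomials gives mu = 9. Corank 1: A-series; mu = 9 gives A_9.

Type A9, Milnor number mu = 9.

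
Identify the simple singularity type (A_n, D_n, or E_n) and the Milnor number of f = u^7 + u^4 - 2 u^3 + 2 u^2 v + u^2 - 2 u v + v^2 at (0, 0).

Type A6, Milnor number mu = 6.

The Hessian of f at 0 is [[2, -2], [-2, 2]] with rank 1, so corank 1. A Groebner basis of the Jacobian ideal J(f) in C{u,v} is {-14*u*v/3 + 5*u/3 + v^4 + 4*v^3/3 + 3*v^2 - 5*v/3, u*v^2 - 4*u*v/3 + u/3 - v^3/3 + v^2 - v/3, u^2 - u + v}; counting standard monomials gives mu = 6. Corank 1: A-series; mu = 6 gives A_6.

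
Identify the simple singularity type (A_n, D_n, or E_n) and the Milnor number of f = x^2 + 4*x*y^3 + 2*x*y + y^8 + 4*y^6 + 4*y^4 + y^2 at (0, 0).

Type A_7, Milnor number mu = 7.

The Hessian of f at 0 has rank 1. Corank 1: A-series; mu = 7 gives A_7.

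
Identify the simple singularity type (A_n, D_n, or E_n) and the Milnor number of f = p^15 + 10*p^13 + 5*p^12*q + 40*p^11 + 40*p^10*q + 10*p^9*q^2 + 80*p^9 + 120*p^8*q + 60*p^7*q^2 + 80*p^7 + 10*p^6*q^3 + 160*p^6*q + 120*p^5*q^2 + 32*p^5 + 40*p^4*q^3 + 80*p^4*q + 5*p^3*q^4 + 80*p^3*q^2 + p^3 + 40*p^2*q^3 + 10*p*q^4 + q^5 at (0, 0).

Type E_8, Milnor number mu = 8.

The Hessian of f at 0 is [[0, 0], [0, 0]] with rank 0, so corank 2. A Groebner basis of the Jacobian ideal J(f) in C{p,q} is {q^5, p*q^3 + q^4/8, p^2}; counting standard monomials gives mu = 8. Corank 2; j^3 = p^3 is a perfect cube, so E-series; the 5-jet and mu = 8 give E_8.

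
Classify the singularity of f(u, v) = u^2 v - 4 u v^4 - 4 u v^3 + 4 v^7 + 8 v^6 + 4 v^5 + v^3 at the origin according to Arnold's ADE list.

D4

The Hessian of f at 0 is [[0, 0], [0, 0]] with rank 0, so corank 2. A Groebner basis of the Jacobian ideal J(f) in C{u,v} is {v^3, u^2 + 3*v^2, u*v}; counting standard monomials gives mu = 4. Corank 2; j^3 = v*(u^2 + v^2) splits into three distinct lines over C (the quadratic factor has nonzero discriminant), so D_4.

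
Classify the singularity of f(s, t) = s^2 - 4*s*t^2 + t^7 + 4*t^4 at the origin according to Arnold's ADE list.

The Hessian of f at 0 is [[2, 0], [0, 0]] with rank 1, so corank 1. A Groebner basis of the Jacobian ideal J(f) in C{s,t} is {s^3, -s/2 + t^2}; counting standard monomials gives mu = 6. Corank 1: A-series; mu = 6 gives A_6.

A_6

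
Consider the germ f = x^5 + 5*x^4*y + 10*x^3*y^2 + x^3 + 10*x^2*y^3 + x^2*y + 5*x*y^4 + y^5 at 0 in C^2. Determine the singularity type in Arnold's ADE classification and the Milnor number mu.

Type D6, Milnor number mu = 6.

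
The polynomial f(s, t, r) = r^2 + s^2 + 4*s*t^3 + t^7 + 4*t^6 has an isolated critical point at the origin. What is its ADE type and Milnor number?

Type A_{6}, Milnor number mu = 6.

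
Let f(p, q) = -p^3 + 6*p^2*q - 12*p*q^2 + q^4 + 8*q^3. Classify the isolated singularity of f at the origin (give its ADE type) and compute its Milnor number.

Type E_6, Milnor number mu = 6.

The Hessian of f at 0 has rank 0. Corank 2; j^3 = -(p - 2*q)^3 is a perfect cube, so E-series; the 4-jet and mu = 6 give E_6.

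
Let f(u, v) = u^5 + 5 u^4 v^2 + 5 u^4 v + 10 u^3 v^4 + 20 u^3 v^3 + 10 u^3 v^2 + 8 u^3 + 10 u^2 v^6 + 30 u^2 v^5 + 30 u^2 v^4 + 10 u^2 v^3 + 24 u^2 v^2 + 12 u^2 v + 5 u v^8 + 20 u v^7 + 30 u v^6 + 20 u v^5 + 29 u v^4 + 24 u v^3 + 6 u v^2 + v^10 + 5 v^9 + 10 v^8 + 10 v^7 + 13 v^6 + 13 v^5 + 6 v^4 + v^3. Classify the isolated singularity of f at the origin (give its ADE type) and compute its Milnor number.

Type E_8, Milnor number mu = 8.

The Hessian of f at 0 is [[0, 0], [0, 0]] with rank 0, so corank 2. A Groebner basis of the Jacobian ideal J(f) in C{u,v} is {-5*u^2/8 + u*v^3 - 5*u*v^2/4 - 5*u*v/8 - 5*v^3/8 - 5*v^2/32, u^2 + 2*u*v^2 + u*v + v^4 + v^3 + v^2/4, u^3 - 3*u^2/8 - 3*u*v^2/2 - 3*u*v/8 - 5*v^3/8 - 3*v^2/32, u^2*v + u^2/4 + 3*u*v^2/2 + u*v/4 + v^3/2 + v^2/16}; counting standard monomials gives mu = 8. Corank 2; j^3 = (2*u + v)^3 is a perfect cube, so E-series; the 5-jet and mu = 8 give E_8.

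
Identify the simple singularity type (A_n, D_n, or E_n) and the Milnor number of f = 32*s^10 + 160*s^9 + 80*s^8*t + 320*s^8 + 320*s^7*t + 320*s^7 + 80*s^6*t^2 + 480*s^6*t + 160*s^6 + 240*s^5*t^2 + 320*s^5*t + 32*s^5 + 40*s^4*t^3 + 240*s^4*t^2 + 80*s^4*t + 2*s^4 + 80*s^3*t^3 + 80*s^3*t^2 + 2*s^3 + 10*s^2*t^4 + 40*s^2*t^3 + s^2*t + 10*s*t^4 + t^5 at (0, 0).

Type D_{6}, Milnor number mu = 6.

The Hessian of f at 0 has rank 0. Corank 2; j^3 = s^2*(2*s + t) has shape L^2 M (L != M), so D-series; mu = 6 gives D_6.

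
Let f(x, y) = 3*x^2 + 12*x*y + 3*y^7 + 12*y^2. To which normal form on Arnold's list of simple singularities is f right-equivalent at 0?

The Hessian of f at 0 has rank 1. Corank 1: A-series; mu = 6 gives A_6.

A6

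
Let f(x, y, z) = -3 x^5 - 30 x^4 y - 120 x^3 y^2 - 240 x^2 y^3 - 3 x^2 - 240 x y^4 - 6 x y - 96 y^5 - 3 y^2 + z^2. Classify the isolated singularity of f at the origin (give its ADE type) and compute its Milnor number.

The Hessian of f at 0 has rank 2. Corank 1: A-series; mu = 4 gives A_4.

Type A4, Milnor number mu = 4.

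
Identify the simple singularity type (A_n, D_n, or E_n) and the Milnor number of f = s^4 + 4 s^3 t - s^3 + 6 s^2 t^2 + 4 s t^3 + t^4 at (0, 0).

The Hessian of f at 0 has rank 0. Corank 2; j^3 = -s^3 is a perfect cube, so E-series; the 4-jet and mu = 6 give E_6.

Type E_{6}, Milnor number mu = 6.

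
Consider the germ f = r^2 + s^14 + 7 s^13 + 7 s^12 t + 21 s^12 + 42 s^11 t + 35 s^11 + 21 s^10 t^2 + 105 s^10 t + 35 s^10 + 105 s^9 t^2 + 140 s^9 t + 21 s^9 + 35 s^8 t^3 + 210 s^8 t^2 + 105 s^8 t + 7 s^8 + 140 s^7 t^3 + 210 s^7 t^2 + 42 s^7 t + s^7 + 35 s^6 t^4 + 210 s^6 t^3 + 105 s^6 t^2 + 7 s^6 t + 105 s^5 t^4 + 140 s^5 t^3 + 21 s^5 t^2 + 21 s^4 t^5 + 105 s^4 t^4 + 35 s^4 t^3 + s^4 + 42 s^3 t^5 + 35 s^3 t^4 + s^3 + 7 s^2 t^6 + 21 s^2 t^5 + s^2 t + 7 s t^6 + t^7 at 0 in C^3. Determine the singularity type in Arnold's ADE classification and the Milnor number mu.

The Hessian of f at 0 has rank 1. Corank 2; j^3 = s^2*(s + t) has shape L^2 M (L != M), so D-series; mu = 8 gives D_8.

Type D_8, Milnor number mu = 8.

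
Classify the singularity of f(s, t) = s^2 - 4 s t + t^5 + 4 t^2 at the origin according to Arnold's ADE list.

A_4

The Hessian of f at 0 has rank 1. Corank 1: A-series; mu = 4 gives A_4.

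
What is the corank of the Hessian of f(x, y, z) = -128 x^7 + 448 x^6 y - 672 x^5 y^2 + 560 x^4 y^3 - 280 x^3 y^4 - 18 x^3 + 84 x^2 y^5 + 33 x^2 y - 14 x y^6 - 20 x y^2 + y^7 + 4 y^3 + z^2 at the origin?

Hessian at 0 has rank 1.

2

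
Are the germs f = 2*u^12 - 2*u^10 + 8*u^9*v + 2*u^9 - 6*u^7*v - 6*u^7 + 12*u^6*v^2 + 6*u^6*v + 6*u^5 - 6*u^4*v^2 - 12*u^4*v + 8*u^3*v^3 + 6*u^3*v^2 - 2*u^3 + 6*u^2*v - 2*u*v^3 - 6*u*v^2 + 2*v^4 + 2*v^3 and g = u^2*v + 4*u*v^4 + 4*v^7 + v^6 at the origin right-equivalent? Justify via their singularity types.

The Hessian of f at 0 has rank 0. Corank 2; j^3 = -2*(u - v)^3 is a perfect cube, so E-series; the 4-jet and mu = 7 give E_7. The Hessian of g at 0 has rank 0. Corank 2; j^3 = u^2*v has shape L^2 M (L != M), so D-series; mu = 7 gives D_7. f is E_7 but g is D_7, hence not right-equivalent.

No.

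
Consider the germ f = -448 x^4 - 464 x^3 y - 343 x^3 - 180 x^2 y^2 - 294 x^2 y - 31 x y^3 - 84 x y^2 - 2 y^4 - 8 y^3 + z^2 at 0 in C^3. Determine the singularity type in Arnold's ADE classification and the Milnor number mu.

The Hessian of f at 0 is [[0, 0, 0], [0, 0, 0], [0, 0, 2]] with rank 1, so corank 2. A Groebner basis of the Jacobian ideal J(f) in C{x,y,z} is {17294403*x^2/16 + 2470629*x*y/4 + y^4 - 343*y^3/16 + 352947*y^2/4, x^3 + 2205*x^2/8 + 315*x*y/2 + y^3/56 + 45*y^2/2, x^2*y - 10633*x^2/16 - 1519*x*y/4 - 23*y^3/336 - 217*y^2/4, 2401*x^2/2 + x*y^2 + 686*x*y + 11*y^3/42 + 98*y^2, z}; counting standard monomials gives mu = 7. Corank 2; j^3 = -(7*x + 2*y)^3 is a perfect cube, so E-series; the 4-jet and mu = 7 give E_7.

Type E_7, Milnor number mu = 7.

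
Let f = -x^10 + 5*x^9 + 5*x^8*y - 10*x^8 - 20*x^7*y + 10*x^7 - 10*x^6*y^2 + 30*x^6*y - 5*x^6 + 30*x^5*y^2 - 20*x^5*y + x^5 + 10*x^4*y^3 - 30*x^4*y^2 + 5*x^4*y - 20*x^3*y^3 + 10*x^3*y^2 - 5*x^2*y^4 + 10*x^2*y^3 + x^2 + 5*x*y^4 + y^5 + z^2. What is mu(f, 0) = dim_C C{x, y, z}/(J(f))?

4

The Hessian of f at 0 has rank 2. Corank 1: A-series; mu = 4 gives A_4.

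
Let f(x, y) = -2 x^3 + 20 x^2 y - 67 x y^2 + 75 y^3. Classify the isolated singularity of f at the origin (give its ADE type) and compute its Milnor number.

The Hessian of f at 0 has rank 0. Corank 2; j^3 = -(x - 3*y)*(2*x^2 - 14*x*y + 25*y^2) splits into three distinct lines over C (the quadratic factor has nonzero discriminant), so D_4.

Type D_{4}, Milnor number mu = 4.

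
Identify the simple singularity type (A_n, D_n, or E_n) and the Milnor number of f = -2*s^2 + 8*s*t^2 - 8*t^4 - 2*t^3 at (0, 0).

Type A2, Milnor number mu = 2.

The Hessian of f at 0 has rank 1. Corank 1: A-series; mu = 2 gives A_2.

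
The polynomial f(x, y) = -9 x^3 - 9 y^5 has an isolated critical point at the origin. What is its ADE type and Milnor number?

Type E_{8}, Milnor number mu = 8.

The Hessian of f at 0 is [[0, 0], [0, 0]] with rank 0, so corank 2. A Groebner basis of the Jacobian ideal J(f) in C{x,y} is {y^4, x^2}; counting standard monomials gives mu = 8. Corank 2; j^3 = -9*x^3 is a perfect cube, so E-series; the 5-jet and mu = 8 give E_8.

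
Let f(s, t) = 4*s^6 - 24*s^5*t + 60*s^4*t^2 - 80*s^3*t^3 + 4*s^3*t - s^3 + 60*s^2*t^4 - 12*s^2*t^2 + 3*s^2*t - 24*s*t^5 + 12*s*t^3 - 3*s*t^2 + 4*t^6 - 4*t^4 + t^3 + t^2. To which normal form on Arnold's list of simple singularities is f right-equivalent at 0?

The Hessian of f at 0 has rank 1. Corank 1: A-series; mu = 2 gives A_2.

A2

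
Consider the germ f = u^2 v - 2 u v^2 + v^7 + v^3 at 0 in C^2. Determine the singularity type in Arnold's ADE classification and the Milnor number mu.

The Hessian of f at 0 has rank 0. Corank 2; j^3 = v*(u - v)^2 has shape L^2 M (L != M), so D-series; mu = 8 gives D_8.

Type D8, Milnor number mu = 8.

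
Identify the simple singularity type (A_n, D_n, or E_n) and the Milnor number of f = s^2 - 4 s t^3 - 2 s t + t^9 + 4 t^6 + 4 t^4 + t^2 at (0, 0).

Type A8, Milnor number mu = 8.

The Hessian of f at 0 has rank 1. Corank 1: A-series; mu = 8 gives A_8.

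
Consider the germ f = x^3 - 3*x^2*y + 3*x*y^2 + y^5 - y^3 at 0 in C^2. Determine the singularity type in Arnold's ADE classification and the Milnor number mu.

The Hessian of f at 0 is [[0, 0], [0, 0]] with rank 0, so corank 2. A Groebner basis of the Jacobian ideal J(f) in C{x,y} is {y^4, x^2 - 2*x*y + y^2}; counting standard monomials gives mu = 8. Corank 2; j^3 = (x - y)^3 is a perfect cube, so E-series; the 5-jet and mu = 8 give E_8.

Type E_8, Milnor number mu = 8.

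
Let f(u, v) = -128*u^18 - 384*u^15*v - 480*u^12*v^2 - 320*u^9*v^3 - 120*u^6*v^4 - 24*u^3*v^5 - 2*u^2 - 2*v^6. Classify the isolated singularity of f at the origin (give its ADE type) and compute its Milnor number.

The Hessian of f at 0 has rank 1. Corank 1: A-series; mu = 5 gives A_5.

Type A5, Milnor number mu = 5.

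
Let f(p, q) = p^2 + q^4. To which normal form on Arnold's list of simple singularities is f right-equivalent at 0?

A_3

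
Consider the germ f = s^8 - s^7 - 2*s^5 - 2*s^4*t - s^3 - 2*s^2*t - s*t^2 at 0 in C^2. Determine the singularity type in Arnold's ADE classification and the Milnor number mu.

Type D9, Milnor number mu = 9.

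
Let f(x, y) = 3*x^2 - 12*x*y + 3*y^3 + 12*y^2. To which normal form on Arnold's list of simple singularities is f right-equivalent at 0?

A_{2}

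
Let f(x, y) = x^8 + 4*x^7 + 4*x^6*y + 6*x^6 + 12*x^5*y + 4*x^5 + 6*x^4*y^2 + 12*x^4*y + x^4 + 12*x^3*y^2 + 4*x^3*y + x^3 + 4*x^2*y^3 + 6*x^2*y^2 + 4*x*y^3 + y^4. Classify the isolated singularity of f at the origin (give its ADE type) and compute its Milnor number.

Type E_{6}, Milnor number mu = 6.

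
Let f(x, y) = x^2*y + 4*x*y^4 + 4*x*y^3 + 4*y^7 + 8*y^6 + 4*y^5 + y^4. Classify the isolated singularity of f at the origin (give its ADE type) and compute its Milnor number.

The Hessian of f at 0 has rank 0. Corank 2; j^3 = x^2*y has shape L^2 M (L != M), so D-series; mu = 5 gives D_5.

Type D_{5}, Milnor number mu = 5.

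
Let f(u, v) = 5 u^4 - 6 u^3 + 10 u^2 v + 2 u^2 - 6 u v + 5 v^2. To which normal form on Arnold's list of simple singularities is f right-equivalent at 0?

A_{1}

The Hessian of f at 0 is [[4, -6], [-6, 10]] with rank 2, so corank 0. A Groebner basis of the Jacobian ideal J(f) in C{u,v} is {u, v}; counting standard monomials gives mu = 1. Corank 0: nondegenerate Morse point, so A_1.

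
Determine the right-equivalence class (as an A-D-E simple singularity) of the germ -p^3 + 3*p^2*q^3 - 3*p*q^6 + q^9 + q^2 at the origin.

The Hessian of f at 0 has rank 1. Corank 1: A-series; mu = 2 gives A_2.

A_2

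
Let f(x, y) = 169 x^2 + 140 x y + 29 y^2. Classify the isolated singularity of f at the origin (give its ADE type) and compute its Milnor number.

The Hessian of f at 0 is [[338, 140], [140, 58]] with rank 2, so corank 0. A Groebner basis of the Jacobian ideal J(f) in C{x,y} is {x, y}; counting standard monomials gives mu = 1. Corank 0: nondegenerate Morse point, so A_1.

Type A1, Milnor number mu = 1.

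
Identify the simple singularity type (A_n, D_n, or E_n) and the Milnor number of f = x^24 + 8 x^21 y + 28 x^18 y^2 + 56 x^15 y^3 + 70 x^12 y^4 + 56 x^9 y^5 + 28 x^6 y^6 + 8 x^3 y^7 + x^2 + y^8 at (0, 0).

The Hessian of f at 0 has rank 1. Corank 1: A-series; mu = 7 gives A_7.

Type A7, Milnor number mu = 7.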